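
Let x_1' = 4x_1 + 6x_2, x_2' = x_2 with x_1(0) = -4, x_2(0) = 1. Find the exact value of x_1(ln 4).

A = [[4,6],[0,1]]; eigenvalues λ = 1, 4.
Eigenvectors: (2,-1) for λ=1, (-1,0) for λ=4.
From the initial condition, c_1 = -1, c_2 = 2.
x_1(ln 4) = (-1)(4^1)(2) + (2)(4^4)(-1) = -520.

-520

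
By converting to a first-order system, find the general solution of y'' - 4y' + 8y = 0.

Let x_1 = y, x_2 = y'. Then x_1' = x_2 and x_2' = -8x_1 + 4x_2.
A = [[0,1],[-8,4]]; det(A-λI) = λ^2 - 4λ + 8.
Eigenvalues λ = 2 ± 2i.

y(t) = C_1e^(2t)cos(2t) + C_2e^(2t)sin(2t)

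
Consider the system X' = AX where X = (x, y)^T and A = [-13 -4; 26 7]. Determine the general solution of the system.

x(t) = K_1e^(-3t)sin(2t) + K_1e^(-3t)cos(2t) + K_2e^(-3t)sin(2t) - K_2e^(-3t)cos(2t), y(t) = -2K_1e^(-3t)sin(2t) - 3K_1e^(-3t)cos(2t) - 3K_2e^(-3t)sin(2t) + 2K_2e^(-3t)cos(2t)

Coefficient matrix A = [[-13, -4], [26, 7]].
Characteristic polynomial det(A - λI) = λ^2 + 6λ + 13 = 0.
Eigenvalues λ = -3 ± 2i (complex conjugate pair).
For λ=-3+2i: an eigenvector is (1,-3) - i(1,-2) = (1 - i, -3 + 2i).
A real fundamental pair from Re and Im of e^((-3+2i)t)v: X_1 = e^(-3t)(cos(2t)·(1,-3) + sin(2t)·(1,-2)), X_2 = e^(-3t)(sin(2t)·(1,-3) - cos(2t)·(1,-2)).
General solution: K_1X_1 + K_2X_2.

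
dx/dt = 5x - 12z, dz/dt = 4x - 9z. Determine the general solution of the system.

Coefficient matrix A = [[5, -12], [4, -9]].
Characteristic polynomial det(A - λI) = λ^2 + 4λ + 3 = 0.
Eigenvalues λ = -1, -3.
For λ=-1: (A-λI) row 1 is [6, -12], so an eigenvector is (-2, -1).
For λ=-3: (A-λI) row 1 is [8, -12], so an eigenvector is (3, 2).
General solution: C_1e^(-t)(-2,-1) + C_2e^(-3t)(3,2).

x(t) = -2C_1e^(-t) + 3C_2e^(-3t), z(t) = -C_1e^(-t) + 2C_2e^(-3t)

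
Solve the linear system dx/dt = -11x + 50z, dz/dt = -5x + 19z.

Coefficient matrix A = [[-11, 50], [-5, 19]].
Characteristic polynomial det(A - λI) = λ^2 - 8λ + 41 = 0.
Eigenvalues λ = 4 ± 5i (complex conjugate pair).
For λ=4+5i: an eigenvector is (3,1) - i(1,0) = (3 - i, 1).
A real fundamental pair from Re and Im of e^((4+5i)t)v: X_1 = e^(4t)(cos(5t)·(3,1) + sin(5t)·(1,0)), X_2 = e^(4t)(sin(5t)·(3,1) - cos(5t)·(1,0)).
General solution: c_1X_1 + c_2X_2.

x(t) = c_1e^(4t)sin(5t) + 3c_1e^(4t)cos(5t) + 3c_2e^(4t)sin(5t) - c_2e^(4t)cos(5t), z(t) = c_1e^(4t)cos(5t) + c_2e^(4t)sin(5t)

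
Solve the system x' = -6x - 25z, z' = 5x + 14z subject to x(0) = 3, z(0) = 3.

x(t) = -21e^(4t)sin(5t) + 3e^(4t)cos(5t), z(t) = 9e^(4t)sin(5t) + 3e^(4t)cos(5t)

Coefficient matrix A = [[-6, -25], [5, 14]].
Characteristic polynomial det(A - λI) = λ^2 - 8λ + 41 = 0.
Eigenvalues λ = 4 ± 5i (complex conjugate pair).
For λ=4+5i: an eigenvector is (-1,0) - i(2,-1) = (-1 - 2i, 0 + i).
A real fundamental pair from Re and Im of e^((4+5i)t)v: X_1 = e^(4t)(cos(5t)·(-1,0) + sin(5t)·(2,-1)), X_2 = e^(4t)(sin(5t)·(-1,0) - cos(5t)·(2,-1)).
General solution: c_1X_1 + c_2X_2.
Applying x(0)=3, z(0)=3 gives c_1=-9, c_2=3.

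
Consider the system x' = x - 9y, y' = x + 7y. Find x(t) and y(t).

Coefficient matrix A = [[1, -9], [1, 7]].
Characteristic polynomial det(A - λI) = λ^2 - 8λ + 16 = 0.
Single eigenvalue λ = 4 with algebraic multiplicity 2.
Eigenvector v = (-3,1); generalized eigenvector w with (A-λI)w=v is (1,0).
General solution: e^(4t)[K_1·v + K_2·(t·v + w)].

x(t) = -3K_1e^(4t) - 3K_2te^(4t) + K_2e^(4t), y(t) = K_1e^(4t) + K_2te^(4t)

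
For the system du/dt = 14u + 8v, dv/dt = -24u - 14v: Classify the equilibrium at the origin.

A = [[14,8],[-24,-14]]; det(A-λI) = λ^2 - 4.
λ = 2, -2: opposite signs.

saddle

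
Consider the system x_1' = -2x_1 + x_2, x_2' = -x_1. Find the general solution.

x_1(t) = C_1e^(-t) + C_2te^(-t) + 2C_2e^(-t), x_2(t) = C_1e^(-t) + C_2te^(-t) + 3C_2e^(-t)

Coefficient matrix A = [[-2, 1], [-1, 0]].
Characteristic polynomial det(A - λI) = λ^2 + 2λ + 1 = 0.
Single eigenvalue λ = -1 with algebraic multiplicity 2.
Eigenvector v = (1,1); generalized eigenvector w with (A-λI)w=v is (2,3).
General solution: e^(-t)[C_1·v + C_2·(t·v + w)].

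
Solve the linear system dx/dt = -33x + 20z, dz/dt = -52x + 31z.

Coefficient matrix A = [[-33, 20], [-52, 31]].
Characteristic polynomial det(A - λI) = λ^2 + 2λ + 17 = 0.
Eigenvalues λ = -1 ± 4i (complex conjugate pair).
For λ=-1+4i: an eigenvector is (2,3) - i(-1,-2) = (2 + i, 3 + 2i).
A real fundamental pair from Re and Im of e^((-1+4i)t)v: X_1 = e^(-t)(cos(4t)·(2,3) + sin(4t)·(-1,-2)), X_2 = e^(-t)(sin(4t)·(2,3) - cos(4t)·(-1,-2)).
General solution: c_1X_1 + c_2X_2.

x(t) = -c_1e^(-t)sin(4t) + 2c_1e^(-t)cos(4t) + 2c_2e^(-t)sin(4t) + c_2e^(-t)cos(4t), z(t) = -2c_1e^(-t)sin(4t) + 3c_1e^(-t)cos(4t) + 3c_2e^(-t)sin(4t) + 2c_2e^(-t)cos(4t)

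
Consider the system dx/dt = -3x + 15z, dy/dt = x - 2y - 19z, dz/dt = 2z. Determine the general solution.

Coefficient matrix A = [[-3, 0, 15], [1, -2, -19], [0, 0, 2]].
det(A - λI) = 0 gives eigenvalues λ = 2, -2, -3.
For λ=2: eigenvector (3,-4,1).
For λ=-2: eigenvector (0,1,0).
For λ=-3: eigenvector (1,-1,0).
General solution: c_1e^(2t)(3,-4,1) + c_2e^(-2t)(0,1,0) + c_3e^(-3t)(1,-1,0).

x(t) = 3c_1e^(2t) + c_3e^(-3t), y(t) = -4c_1e^(2t) + c_2e^(-2t) - c_3e^(-3t), z(t) = c_1e^(2t)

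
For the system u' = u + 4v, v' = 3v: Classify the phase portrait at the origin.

A = [[1,4],[0,3]]; det(A-λI) = λ^2 - 4λ + 3.
λ = 3, 1: both positive.

unstable node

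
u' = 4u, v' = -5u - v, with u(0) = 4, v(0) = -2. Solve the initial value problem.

Coefficient matrix A = [[4, 0], [-5, -1]].
Characteristic polynomial det(A - λI) = λ^2 - 3λ - 4 = 0.
Eigenvalues λ = 4, -1.
For λ=4: (A-λI) row 2 is [-5, -5], so an eigenvector is (1, -1).
For λ=-1: (A-λI) row 1 is [5, 0], so an eigenvector is (0, 1).
General solution: c_1e^(4t)(1,-1) + c_2e^(-t)(0,1).
Applying u(0)=4, v(0)=-2 gives c_1=4, c_2=2.

u(t) = 4e^(4t), v(t) = -4e^(4t) + 2e^(-t)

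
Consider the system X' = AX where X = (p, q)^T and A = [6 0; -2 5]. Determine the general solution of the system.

p(t) = C_1e^(6t), q(t) = -2C_1e^(6t) + C_2e^(5t)

Coefficient matrix A = [[6, 0], [-2, 5]].
Characteristic polynomial det(A - λI) = λ^2 - 11λ + 30 = 0.
Eigenvalues λ = 6, 5.
For λ=6: (A-λI) row 2 is [-2, -1], so an eigenvector is (1, -2).
For λ=5: (A-λI) row 1 is [1, 0], so an eigenvector is (0, 1).
General solution: C_1e^(6t)(1,-2) + C_2e^(5t)(0,1).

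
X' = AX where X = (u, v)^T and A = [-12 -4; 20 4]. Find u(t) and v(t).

u(t) = K_1e^(-4t)sin(4t) - K_2e^(-4t)cos(4t), v(t) = -2K_1e^(-4t)sin(4t) - K_1e^(-4t)cos(4t) - K_2e^(-4t)sin(4t) + 2K_2e^(-4t)cos(4t)

Coefficient matrix A = [[-12, -4], [20, 4]].
Characteristic polynomial det(A - λI) = λ^2 + 8λ + 32 = 0.
Eigenvalues λ = -4 ± 4i (complex conjugate pair).
For λ=-4+4i: an eigenvector is (0,-1) - i(1,-2) = (0 - i, -1 + 2i).
A real fundamental pair from Re and Im of e^((-4+4i)t)v: X_1 = e^(-4t)(cos(4t)·(0,-1) + sin(4t)·(1,-2)), X_2 = e^(-4t)(sin(4t)·(0,-1) - cos(4t)·(1,-2)).
General solution: K_1X_1 + K_2X_2.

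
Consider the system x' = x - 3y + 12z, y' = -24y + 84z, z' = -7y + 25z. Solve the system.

Coefficient matrix A = [[1, -3, 12], [0, -24, 84], [0, -7, 25]].
det(A - λI) = 0 gives eigenvalues λ = 4, 1, -3.
For λ=4: eigenvector (1,3,1).
For λ=1: eigenvector (1,0,0).
For λ=-3: eigenvector (0,-4,-1).
General solution: c_1e^(4t)(1,3,1) + c_2e^(t)(1,0,0) + c_3e^(-3t)(0,-4,-1).

x(t) = c_1e^(4t) + c_2e^(t), y(t) = 3c_1e^(4t) - 4c_3e^(-3t), z(t) = c_1e^(4t) - c_3e^(-3t)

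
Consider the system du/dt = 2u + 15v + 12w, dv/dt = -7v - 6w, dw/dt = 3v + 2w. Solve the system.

Coefficient matrix A = [[2, 15, 12], [0, -7, -6], [0, 3, 2]].
det(A - λI) = 0 gives eigenvalues λ = 2, -4, -1.
For λ=2: eigenvector (1,0,0).
For λ=-4: eigenvector (-3,2,-1).
For λ=-1: eigenvector (-1,1,-1).
General solution: K_1e^(2t)(1,0,0) + K_2e^(-4t)(-3,2,-1) + K_3e^(-t)(-1,1,-1).

u(t) = K_1e^(2t) - 3K_2e^(-4t) - K_3e^(-t), v(t) = 2K_2e^(-4t) + K_3e^(-t), w(t) = -K_2e^(-4t) - K_3e^(-t)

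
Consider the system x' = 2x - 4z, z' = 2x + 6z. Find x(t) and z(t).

x(t) = -c_1e^(4t)sin(2t) - c_1e^(4t)cos(2t) - c_2e^(4t)sin(2t) + c_2e^(4t)cos(2t), z(t) = c_1e^(4t)cos(2t) + c_2e^(4t)sin(2t)

Coefficient matrix A = [[2, -4], [2, 6]].
Characteristic polynomial det(A - λI) = λ^2 - 8λ + 20 = 0.
Eigenvalues λ = 4 ± 2i (complex conjugate pair).
For λ=4+2i: an eigenvector is (-1,1) - i(-1,0) = (-1 + i, 1).
A real fundamental pair from Re and Im of e^((4+2i)t)v: X_1 = e^(4t)(cos(2t)·(-1,1) + sin(2t)·(-1,0)), X_2 = e^(4t)(sin(2t)·(-1,1) - cos(2t)·(-1,0)).
General solution: c_1X_1 + c_2X_2.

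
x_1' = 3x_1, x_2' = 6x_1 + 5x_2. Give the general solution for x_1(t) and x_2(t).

x_1(t) = C_2e^(3t), x_2(t) = -C_1e^(5t) - 3C_2e^(3t)

Coefficient matrix A = [[3, 0], [6, 5]].
Characteristic polynomial det(A - λI) = λ^2 - 8λ + 15 = 0.
Eigenvalues λ = 5, 3.
For λ=5: (A-λI) row 1 is [-2, 0], so an eigenvector is (0, -1).
For λ=3: (A-λI) row 2 is [6, 2], so an eigenvector is (1, -3).
General solution: C_1e^(5t)(0,-1) + C_2e^(3t)(1,-3).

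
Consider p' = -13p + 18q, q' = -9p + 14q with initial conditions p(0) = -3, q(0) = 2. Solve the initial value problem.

p(t) = 7e^(5t) - 10e^(-4t), q(t) = 7e^(5t) - 5e^(-4t)

Coefficient matrix A = [[-13, 18], [-9, 14]].
Characteristic polynomial det(A - λI) = λ^2 - λ - 20 = 0.
Eigenvalues λ = 5, -4.
For λ=5: (A-λI) row 1 is [-18, 18], so an eigenvector is (1, 1).
For λ=-4: (A-λI) row 1 is [-9, 18], so an eigenvector is (-2, -1).
General solution: K_1e^(5t)(1,1) + K_2e^(-4t)(-2,-1).
Applying p(0)=-3, q(0)=2 gives K_1=7, K_2=5.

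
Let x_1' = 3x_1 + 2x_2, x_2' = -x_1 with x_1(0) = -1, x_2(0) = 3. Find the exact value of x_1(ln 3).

A = [[3,2],[-1,0]]; eigenvalues λ = 2, 1.
Eigenvectors: (2,-1) for λ=2, (-1,1) for λ=1.
From the initial condition, c_1 = 2, c_2 = 5.
x_1(ln 3) = (2)(3^2)(2) + (5)(3^1)(-1) = 21.

21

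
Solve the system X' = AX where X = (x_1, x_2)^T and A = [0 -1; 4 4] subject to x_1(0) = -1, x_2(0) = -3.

Coefficient matrix A = [[0, -1], [4, 4]].
Characteristic polynomial det(A - λI) = λ^2 - 4λ + 4 = 0.
Single eigenvalue λ = 2 with algebraic multiplicity 2.
Eigenvector v = (-1,2); generalized eigenvector w with (A-λI)w=v is (-1,3).
General solution: e^(2t)[c_1·v + c_2·(t·v + w)].
Applying x_1(0)=-1, x_2(0)=-3 gives c_1=6, c_2=-5.

x_1(t) = 5te^(2t) - e^(2t), x_2(t) = -10te^(2t) - 3e^(2t)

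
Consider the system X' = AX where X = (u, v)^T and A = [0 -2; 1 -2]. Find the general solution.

Coefficient matrix A = [[0, -2], [1, -2]].
Characteristic polynomial det(A - λI) = λ^2 + 2λ + 2 = 0.
Eigenvalues λ = -1 ± i (complex conjugate pair).
For λ=-1+i: an eigenvector is (-1,-1) - i(1,0) = (-1 - i, -1).
A real fundamental pair from Re and Im of e^((-1+i)t)v: X_1 = e^(-t)(cos(t)·(-1,-1) + sin(t)·(1,0)), X_2 = e^(-t)(sin(t)·(-1,-1) - cos(t)·(1,0)).
General solution: C_1X_1 + C_2X_2.

u(t) = C_1e^(-t)sin(t) - C_1e^(-t)cos(t) - C_2e^(-t)sin(t) - C_2e^(-t)cos(t), v(t) = -C_1e^(-t)cos(t) - C_2e^(-t)sin(t)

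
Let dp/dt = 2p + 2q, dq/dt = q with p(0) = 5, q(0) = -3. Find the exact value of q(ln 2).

-6

A = [[2,2],[0,1]]; eigenvalues λ = 1, 2.
Eigenvectors: (2,-1) for λ=1, (1,0) for λ=2.
From the initial condition, c_1 = 3, c_2 = -1.
q(ln 2) = (3)(2^1)(-1) + (-1)(2^2)(0) = -6.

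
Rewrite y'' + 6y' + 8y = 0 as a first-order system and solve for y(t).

Let x_1 = y, x_2 = y'. Then x_1' = x_2 and x_2' = -8x_1 - 6x_2.
A = [[0,1],[-8,-6]]; det(A-λI) = λ^2 + 6λ + 8.
Eigenvalues λ = -2, -4 with eigenvectors (1,-2), (1,-4).

y(t) = K_1e^(-2t) + K_2e^(-4t)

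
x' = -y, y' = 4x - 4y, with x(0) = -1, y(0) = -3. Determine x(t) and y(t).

Coefficient matrix A = [[0, -1], [4, -4]].
Characteristic polynomial det(A - λI) = λ^2 + 4λ + 4 = 0.
Single eigenvalue λ = -2 with algebraic multiplicity 2.
Eigenvector v = (1,2); generalized eigenvector w with (A-λI)w=v is (0,-1).
General solution: e^(-2t)[K_1·v + K_2·(t·v + w)].
Applying x(0)=-1, y(0)=-3 gives K_1=-1, K_2=1.

x(t) = te^(-2t) - e^(-2t), y(t) = 2te^(-2t) - 3e^(-2t)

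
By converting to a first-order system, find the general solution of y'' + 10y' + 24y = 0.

Let x_1 = y, x_2 = y'. Then x_1' = x_2 and x_2' = -24x_1 - 10x_2.
A = [[0,1],[-24,-10]]; det(A-λI) = λ^2 + 10λ + 24.
Eigenvalues λ = -4, -6 with eigenvectors (1,-4), (1,-6).

y(t) = C_1e^(-4t) + C_2e^(-6t)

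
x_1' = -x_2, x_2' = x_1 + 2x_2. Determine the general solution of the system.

x_1(t) = -C_1e^(t) - C_2te^(t) - C_2e^(t), x_2(t) = C_1e^(t) + C_2te^(t) + 2C_2e^(t)

Coefficient matrix A = [[0, -1], [1, 2]].
Characteristic polynomial det(A - λI) = λ^2 - 2λ + 1 = 0.
Single eigenvalue λ = 1 with algebraic multiplicity 2.
Eigenvector v = (-1,1); generalized eigenvector w with (A-λI)w=v is (-1,2).
General solution: e^(t)[C_1·v + C_2·(t·v + w)].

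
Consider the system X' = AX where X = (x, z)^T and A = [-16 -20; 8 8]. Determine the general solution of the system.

Coefficient matrix A = [[-16, -20], [8, 8]].
Characteristic polynomial det(A - λI) = λ^2 + 8λ + 32 = 0.
Eigenvalues λ = -4 ± 4i (complex conjugate pair).
For λ=-4+4i: an eigenvector is (2,-1) - i(-1,1) = (2 + i, -1 - i).
A real fundamental pair from Re and Im of e^((-4+4i)t)v: X_1 = e^(-4t)(cos(4t)·(2,-1) + sin(4t)·(-1,1)), X_2 = e^(-4t)(sin(4t)·(2,-1) - cos(4t)·(-1,1)).
General solution: C_1X_1 + C_2X_2.

x(t) = -C_1e^(-4t)sin(4t) + 2C_1e^(-4t)cos(4t) + 2C_2e^(-4t)sin(4t) + C_2e^(-4t)cos(4t), z(t) = C_1e^(-4t)sin(4t) - C_1e^(-4t)cos(4t) - C_2e^(-4t)sin(4t) - C_2e^(-4t)cos(4t)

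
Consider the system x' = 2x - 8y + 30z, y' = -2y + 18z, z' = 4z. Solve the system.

x(t) = c_1e^(2t) + 3c_2e^(4t) + 2c_3e^(-2t), y(t) = 3c_2e^(4t) + c_3e^(-2t), z(t) = c_2e^(4t)

Coefficient matrix A = [[2, -8, 30], [0, -2, 18], [0, 0, 4]].
det(A - λI) = 0 gives eigenvalues λ = 2, 4, -2.
For λ=2: eigenvector (1,0,0).
For λ=4: eigenvector (3,3,1).
For λ=-2: eigenvector (2,1,0).
General solution: c_1e^(2t)(1,0,0) + c_2e^(4t)(3,3,1) + c_3e^(-2t)(2,1,0).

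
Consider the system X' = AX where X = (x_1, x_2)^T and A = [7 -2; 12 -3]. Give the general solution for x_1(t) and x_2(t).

Coefficient matrix A = [[7, -2], [12, -3]].
Characteristic polynomial det(A - λI) = λ^2 - 4λ + 3 = 0.
Eigenvalues λ = 1, 3.
For λ=1: (A-λI) row 1 is [6, -2], so an eigenvector is (1, 3).
For λ=3: (A-λI) row 1 is [4, -2], so an eigenvector is (1, 2).
General solution: K_1e^(t)(1,3) + K_2e^(3t)(1,2).

x_1(t) = K_1e^(t) + K_2e^(3t), x_2(t) = 3K_1e^(t) + 2K_2e^(3t)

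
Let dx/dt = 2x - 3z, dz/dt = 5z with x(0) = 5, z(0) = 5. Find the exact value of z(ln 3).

1215

A = [[2,-3],[0,5]]; eigenvalues λ = 2, 5.
Eigenvectors: (1,0) for λ=2, (1,-1) for λ=5.
From the initial condition, c_1 = 10, c_2 = -5.
z(ln 3) = (10)(3^2)(0) + (-5)(3^5)(-1) = 1215.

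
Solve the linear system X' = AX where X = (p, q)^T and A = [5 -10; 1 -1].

p(t) = -3C_1e^(2t)sin(t) - C_1e^(2t)cos(t) - C_2e^(2t)sin(t) + 3C_2e^(2t)cos(t), q(t) = -C_1e^(2t)sin(t) + C_2e^(2t)cos(t)

Coefficient matrix A = [[5, -10], [1, -1]].
Characteristic polynomial det(A - λI) = λ^2 - 4λ + 5 = 0.
Eigenvalues λ = 2 ± i (complex conjugate pair).
For λ=2+i: an eigenvector is (-1,0) - i(-3,-1) = (-1 + 3i, 0 + i).
A real fundamental pair from Re and Im of e^((2+i)t)v: X_1 = e^(2t)(cos(t)·(-1,0) + sin(t)·(-3,-1)), X_2 = e^(2t)(sin(t)·(-1,0) - cos(t)·(-3,-1)).
General solution: C_1X_1 + C_2X_2.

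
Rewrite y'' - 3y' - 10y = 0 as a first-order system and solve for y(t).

y(t) = c_1e^(5t) + c_2e^(-2t)

Let x_1 = y, x_2 = y'. Then x_1' = x_2 and x_2' = 10x_1 + 3x_2.
A = [[0,1],[10,3]]; det(A-λI) = λ^2 - 3λ - 10.
Eigenvalues λ = 5, -2 with eigenvectors (1,5), (1,-2).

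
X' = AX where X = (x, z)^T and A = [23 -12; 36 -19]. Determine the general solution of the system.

Coefficient matrix A = [[23, -12], [36, -19]].
Characteristic polynomial det(A - λI) = λ^2 - 4λ - 5 = 0.
Eigenvalues λ = 5, -1.
For λ=5: (A-λI) row 1 is [18, -12], so an eigenvector is (-2, -3).
For λ=-1: (A-λI) row 1 is [24, -12], so an eigenvector is (1, 2).
General solution: c_1e^(5t)(-2,-3) + c_2e^(-t)(1,2).

x(t) = -2c_1e^(5t) + c_2e^(-t), z(t) = -3c_1e^(5t) + 2c_2e^(-t)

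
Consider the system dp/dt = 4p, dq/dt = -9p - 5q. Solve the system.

p(t) = -C_1e^(4t), q(t) = C_1e^(4t) - C_2e^(-5t)

Coefficient matrix A = [[4, 0], [-9, -5]].
Characteristic polynomial det(A - λI) = λ^2 + λ - 20 = 0.
Eigenvalues λ = 4, -5.
For λ=4: (A-λI) row 2 is [-9, -9], so an eigenvector is (-1, 1).
For λ=-5: (A-λI) row 1 is [9, 0], so an eigenvector is (0, -1).
General solution: C_1e^(4t)(-1,1) + C_2e^(-5t)(0,-1).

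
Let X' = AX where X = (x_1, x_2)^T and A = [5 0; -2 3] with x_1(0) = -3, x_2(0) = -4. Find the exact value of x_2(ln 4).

2624

A = [[5,0],[-2,3]]; eigenvalues λ = 5, 3.
Eigenvectors: (-1,1) for λ=5, (0,-1) for λ=3.
From the initial condition, c_1 = 3, c_2 = 7.
x_2(ln 4) = (3)(4^5)(1) + (7)(4^3)(-1) = 2624.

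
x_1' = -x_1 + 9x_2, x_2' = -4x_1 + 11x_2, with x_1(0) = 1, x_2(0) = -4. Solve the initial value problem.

x_1(t) = -42te^(5t) + e^(5t), x_2(t) = -28te^(5t) - 4e^(5t)

Coefficient matrix A = [[-1, 9], [-4, 11]].
Characteristic polynomial det(A - λI) = λ^2 - 10λ + 25 = 0.
Single eigenvalue λ = 5 with algebraic multiplicity 2.
Eigenvector v = (3,2); generalized eigenvector w with (A-λI)w=v is (-2,-1).
General solution: e^(5t)[K_1·v + K_2·(t·v + w)].
Applying x_1(0)=1, x_2(0)=-4 gives K_1=-9, K_2=-14.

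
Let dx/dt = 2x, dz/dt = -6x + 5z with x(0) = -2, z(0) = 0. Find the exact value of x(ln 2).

A = [[2,0],[-6,5]]; eigenvalues λ = 2, 5.
Eigenvectors: (-1,-2) for λ=2, (0,1) for λ=5.
From the initial condition, c_1 = 2, c_2 = 4.
x(ln 2) = (2)(2^2)(-1) + (4)(2^5)(0) = -8.

-8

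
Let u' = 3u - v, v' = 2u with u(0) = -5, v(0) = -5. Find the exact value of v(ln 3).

-45

A = [[3,-1],[2,0]]; eigenvalues λ = 1, 2.
Eigenvectors: (-1,-2) for λ=1, (-1,-1) for λ=2.
From the initial condition, c_1 = 0, c_2 = 5.
v(ln 3) = (0)(3^1)(-2) + (5)(3^2)(-1) = -45.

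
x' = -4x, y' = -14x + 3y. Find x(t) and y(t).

x(t) = -K_2e^(-4t), y(t) = -K_1e^(3t) - 2K_2e^(-4t)

Coefficient matrix A = [[-4, 0], [-14, 3]].
Characteristic polynomial det(A - λI) = λ^2 + λ - 12 = 0.
Eigenvalues λ = 3, -4.
For λ=3: (A-λI) row 1 is [-7, 0], so an eigenvector is (0, -1).
For λ=-4: (A-λI) row 2 is [-14, 7], so an eigenvector is (-1, -2).
General solution: K_1e^(3t)(0,-1) + K_2e^(-4t)(-1,-2).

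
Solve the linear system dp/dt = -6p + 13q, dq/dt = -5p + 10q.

p(t) = 3C_1e^(2t)sin(t) - 2C_1e^(2t)cos(t) - 2C_2e^(2t)sin(t) - 3C_2e^(2t)cos(t), q(t) = 2C_1e^(2t)sin(t) - C_1e^(2t)cos(t) - C_2e^(2t)sin(t) - 2C_2e^(2t)cos(t)

Coefficient matrix A = [[-6, 13], [-5, 10]].
Characteristic polynomial det(A - λI) = λ^2 - 4λ + 5 = 0.
Eigenvalues λ = 2 ± i (complex conjugate pair).
For λ=2+i: an eigenvector is (-2,-1) - i(3,2) = (-2 - 3i, -1 - 2i).
A real fundamental pair from Re and Im of e^((2+i)t)v: X_1 = e^(2t)(cos(t)·(-2,-1) + sin(t)·(3,2)), X_2 = e^(2t)(sin(t)·(-2,-1) - cos(t)·(3,2)).
General solution: C_1X_1 + C_2X_2.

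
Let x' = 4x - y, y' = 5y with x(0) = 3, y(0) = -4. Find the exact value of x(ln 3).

A = [[4,-1],[0,5]]; eigenvalues λ = 4, 5.
Eigenvectors: (1,0) for λ=4, (1,-1) for λ=5.
From the initial condition, c_1 = -1, c_2 = 4.
x(ln 3) = (-1)(3^4)(1) + (4)(3^5)(1) = 891.

891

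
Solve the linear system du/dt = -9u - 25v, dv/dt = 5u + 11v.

u(t) = -2C_1e^(t)sin(5t) + C_1e^(t)cos(5t) + C_2e^(t)sin(5t) + 2C_2e^(t)cos(5t), v(t) = C_1e^(t)sin(5t) - C_2e^(t)cos(5t)

Coefficient matrix A = [[-9, -25], [5, 11]].
Characteristic polynomial det(A - λI) = λ^2 - 2λ + 26 = 0.
Eigenvalues λ = 1 ± 5i (complex conjugate pair).
For λ=1+5i: an eigenvector is (1,0) - i(-2,1) = (1 + 2i, 0 - i).
A real fundamental pair from Re and Im of e^((1+5i)t)v: X_1 = e^(t)(cos(5t)·(1,0) + sin(5t)·(-2,1)), X_2 = e^(t)(sin(5t)·(1,0) - cos(5t)·(-2,1)).
General solution: C_1X_1 + C_2X_2.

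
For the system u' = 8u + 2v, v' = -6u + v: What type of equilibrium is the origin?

unstable node

A = [[8,2],[-6,1]]; det(A-λI) = λ^2 - 9λ + 20.
λ = 4, 5: both positive.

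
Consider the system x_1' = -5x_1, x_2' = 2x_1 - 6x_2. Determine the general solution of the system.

x_1(t) = c_1e^(-5t), x_2(t) = 2c_1e^(-5t) - c_2e^(-6t)

Coefficient matrix A = [[-5, 0], [2, -6]].
Characteristic polynomial det(A - λI) = λ^2 + 11λ + 30 = 0.
Eigenvalues λ = -5, -6.
For λ=-5: (A-λI) row 2 is [2, -1], so an eigenvector is (1, 2).
For λ=-6: (A-λI) row 1 is [1, 0], so an eigenvector is (0, -1).
General solution: c_1e^(-5t)(1,2) + c_2e^(-6t)(0,-1).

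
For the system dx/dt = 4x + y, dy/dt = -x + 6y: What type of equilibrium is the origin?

A = [[4,1],[-1,6]]; det(A-λI) = λ^2 - 10λ + 25.
repeated λ = 5 with a single eigenvector.

unstable improper node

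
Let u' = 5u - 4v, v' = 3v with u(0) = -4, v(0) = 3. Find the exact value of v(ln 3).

A = [[5,-4],[0,3]]; eigenvalues λ = 5, 3.
Eigenvectors: (1,0) for λ=5, (-2,-1) for λ=3.
From the initial condition, c_1 = -10, c_2 = -3.
v(ln 3) = (-10)(3^5)(0) + (-3)(3^3)(-1) = 81.

81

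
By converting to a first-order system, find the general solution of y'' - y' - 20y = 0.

y(t) = C_1e^(-4t) + C_2e^(5t)

Let x_1 = y, x_2 = y'. Then x_1' = x_2 and x_2' = 20x_1 + x_2.
A = [[0,1],[20,1]]; det(A-λI) = λ^2 - λ - 20.
Eigenvalues λ = -4, 5 with eigenvectors (1,-4), (1,5).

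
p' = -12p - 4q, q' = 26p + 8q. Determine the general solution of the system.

p(t) = C_1e^(-2t)sin(2t) - C_1e^(-2t)cos(2t) - C_2e^(-2t)sin(2t) - C_2e^(-2t)cos(2t), q(t) = -3C_1e^(-2t)sin(2t) + 2C_1e^(-2t)cos(2t) + 2C_2e^(-2t)sin(2t) + 3C_2e^(-2t)cos(2t)

Coefficient matrix A = [[-12, -4], [26, 8]].
Characteristic polynomial det(A - λI) = λ^2 + 4λ + 8 = 0.
Eigenvalues λ = -2 ± 2i (complex conjugate pair).
For λ=-2+2i: an eigenvector is (-1,2) - i(1,-3) = (-1 - i, 2 + 3i).
A real fundamental pair from Re and Im of e^((-2+2i)t)v: X_1 = e^(-2t)(cos(2t)·(-1,2) + sin(2t)·(1,-3)), X_2 = e^(-2t)(sin(2t)·(-1,2) - cos(2t)·(1,-3)).
General solution: C_1X_1 + C_2X_2.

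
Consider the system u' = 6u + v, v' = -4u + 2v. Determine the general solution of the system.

Coefficient matrix A = [[6, 1], [-4, 2]].
Characteristic polynomial det(A - λI) = λ^2 - 8λ + 16 = 0.
Single eigenvalue λ = 4 with algebraic multiplicity 2.
Eigenvector v = (-1,2); generalized eigenvector w with (A-λI)w=v is (-2,3).
General solution: e^(4t)[K_1·v + K_2·(t·v + w)].

u(t) = -K_1e^(4t) - K_2te^(4t) - 2K_2e^(4t), v(t) = 2K_1e^(4t) + 2K_2te^(4t) + 3K_2e^(4t)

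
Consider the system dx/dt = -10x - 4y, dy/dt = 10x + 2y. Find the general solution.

Coefficient matrix A = [[-10, -4], [10, 2]].
Characteristic polynomial det(A - λI) = λ^2 + 8λ + 20 = 0.
Eigenvalues λ = -4 ± 2i (complex conjugate pair).
For λ=-4+2i: an eigenvector is (1,-2) - i(1,-1) = (1 - i, -2 + i).
A real fundamental pair from Re and Im of e^((-4+2i)t)v: X_1 = e^(-4t)(cos(2t)·(1,-2) + sin(2t)·(1,-1)), X_2 = e^(-4t)(sin(2t)·(1,-2) - cos(2t)·(1,-1)).
General solution: K_1X_1 + K_2X_2.

x(t) = K_1e^(-4t)sin(2t) + K_1e^(-4t)cos(2t) + K_2e^(-4t)sin(2t) - K_2e^(-4t)cos(2t), y(t) = -K_1e^(-4t)sin(2t) - 2K_1e^(-4t)cos(2t) - 2K_2e^(-4t)sin(2t) + K_2e^(-4t)cos(2t)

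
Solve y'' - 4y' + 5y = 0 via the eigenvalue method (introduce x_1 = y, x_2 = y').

Let x_1 = y, x_2 = y'. Then x_1' = x_2 and x_2' = -5x_1 + 4x_2.
A = [[0,1],[-5,4]]; det(A-λI) = λ^2 - 4λ + 5.
Eigenvalues λ = 2 ± i.

y(t) = C_1e^(2t)cos(t) + C_2e^(2t)sin(t)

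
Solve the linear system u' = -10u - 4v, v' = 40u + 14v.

u(t) = -K_1e^(2t)sin(4t) + K_2e^(2t)cos(4t), v(t) = 3K_1e^(2t)sin(4t) + K_1e^(2t)cos(4t) + K_2e^(2t)sin(4t) - 3K_2e^(2t)cos(4t)

Coefficient matrix A = [[-10, -4], [40, 14]].
Characteristic polynomial det(A - λI) = λ^2 - 4λ + 20 = 0.
Eigenvalues λ = 2 ± 4i (complex conjugate pair).
For λ=2+4i: an eigenvector is (0,1) - i(-1,3) = (0 + i, 1 - 3i).
A real fundamental pair from Re and Im of e^((2+4i)t)v: X_1 = e^(2t)(cos(4t)·(0,1) + sin(4t)·(-1,3)), X_2 = e^(2t)(sin(4t)·(0,1) - cos(4t)·(-1,3)).
General solution: K_1X_1 + K_2X_2.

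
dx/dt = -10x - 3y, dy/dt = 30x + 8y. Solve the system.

x(t) = c_1e^(-t)cos(3t) + c_2e^(-t)sin(3t), y(t) = c_1e^(-t)sin(3t) - 3c_1e^(-t)cos(3t) - 3c_2e^(-t)sin(3t) - c_2e^(-t)cos(3t)

Coefficient matrix A = [[-10, -3], [30, 8]].
Characteristic polynomial det(A - λI) = λ^2 + 2λ + 10 = 0.
Eigenvalues λ = -1 ± 3i (complex conjugate pair).
For λ=-1+3i: an eigenvector is (1,-3) - i(0,1) = (1, -3 - i).
A real fundamental pair from Re and Im of e^((-1+3i)t)v: X_1 = e^(-t)(cos(3t)·(1,-3) + sin(3t)·(0,1)), X_2 = e^(-t)(sin(3t)·(1,-3) - cos(3t)·(0,1)).
General solution: c_1X_1 + c_2X_2.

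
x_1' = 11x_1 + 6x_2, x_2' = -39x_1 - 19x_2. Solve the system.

x_1(t) = c_1e^(-4t)sin(3t) + c_1e^(-4t)cos(3t) + c_2e^(-4t)sin(3t) - c_2e^(-4t)cos(3t), x_2(t) = -3c_1e^(-4t)sin(3t) - 2c_1e^(-4t)cos(3t) - 2c_2e^(-4t)sin(3t) + 3c_2e^(-4t)cos(3t)

Coefficient matrix A = [[11, 6], [-39, -19]].
Characteristic polynomial det(A - λI) = λ^2 + 8λ + 25 = 0.
Eigenvalues λ = -4 ± 3i (complex conjugate pair).
For λ=-4+3i: an eigenvector is (1,-2) - i(1,-3) = (1 - i, -2 + 3i).
A real fundamental pair from Re and Im of e^((-4+3i)t)v: X_1 = e^(-4t)(cos(3t)·(1,-2) + sin(3t)·(1,-3)), X_2 = e^(-4t)(sin(3t)·(1,-2) - cos(3t)·(1,-3)).
General solution: c_1X_1 + c_2X_2.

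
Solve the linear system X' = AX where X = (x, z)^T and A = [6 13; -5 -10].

Coefficient matrix A = [[6, 13], [-5, -10]].
Characteristic polynomial det(A - λI) = λ^2 + 4λ + 5 = 0.
Eigenvalues λ = -2 ± i (complex conjugate pair).
For λ=-2+i: an eigenvector is (-3,2) - i(2,-1) = (-3 - 2i, 2 + i).
A real fundamental pair from Re and Im of e^((-2+i)t)v: X_1 = e^(-2t)(cos(t)·(-3,2) + sin(t)·(2,-1)), X_2 = e^(-2t)(sin(t)·(-3,2) - cos(t)·(2,-1)).
General solution: C_1X_1 + C_2X_2.

x(t) = 2C_1e^(-2t)sin(t) - 3C_1e^(-2t)cos(t) - 3C_2e^(-2t)sin(t) - 2C_2e^(-2t)cos(t), z(t) = -C_1e^(-2t)sin(t) + 2C_1e^(-2t)cos(t) + 2C_2e^(-2t)sin(t) + C_2e^(-2t)cos(t)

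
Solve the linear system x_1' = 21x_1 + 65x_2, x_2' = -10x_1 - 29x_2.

Coefficient matrix A = [[21, 65], [-10, -29]].
Characteristic polynomial det(A - λI) = λ^2 + 8λ + 41 = 0.
Eigenvalues λ = -4 ± 5i (complex conjugate pair).
For λ=-4+5i: an eigenvector is (-3,1) - i(-2,1) = (-3 + 2i, 1 - i).
A real fundamental pair from Re and Im of e^((-4+5i)t)v: X_1 = e^(-4t)(cos(5t)·(-3,1) + sin(5t)·(-2,1)), X_2 = e^(-4t)(sin(5t)·(-3,1) - cos(5t)·(-2,1)).
General solution: K_1X_1 + K_2X_2.

x_1(t) = -2K_1e^(-4t)sin(5t) - 3K_1e^(-4t)cos(5t) - 3K_2e^(-4t)sin(5t) + 2K_2e^(-4t)cos(5t), x_2(t) = K_1e^(-4t)sin(5t) + K_1e^(-4t)cos(5t) + K_2e^(-4t)sin(5t) - K_2e^(-4t)cos(5t)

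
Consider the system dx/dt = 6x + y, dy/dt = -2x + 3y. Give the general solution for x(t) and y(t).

x(t) = -C_1e^(4t) + C_2e^(5t), y(t) = 2C_1e^(4t) - C_2e^(5t)

Coefficient matrix A = [[6, 1], [-2, 3]].
Characteristic polynomial det(A - λI) = λ^2 - 9λ + 20 = 0.
Eigenvalues λ = 4, 5.
For λ=4: (A-λI) row 1 is [2, 1], so an eigenvector is (-1, 2).
For λ=5: (A-λI) row 1 is [1, 1], so an eigenvector is (1, -1).
General solution: C_1e^(4t)(-1,2) + C_2e^(5t)(1,-1).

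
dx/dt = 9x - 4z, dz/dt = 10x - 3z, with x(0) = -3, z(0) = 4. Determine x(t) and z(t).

Coefficient matrix A = [[9, -4], [10, -3]].
Characteristic polynomial det(A - λI) = λ^2 - 6λ + 13 = 0.
Eigenvalues λ = 3 ± 2i (complex conjugate pair).
For λ=3+2i: an eigenvector is (-1,-2) - i(1,1) = (-1 - i, -2 - i).
A real fundamental pair from Re and Im of e^((3+2i)t)v: X_1 = e^(3t)(cos(2t)·(-1,-2) + sin(2t)·(1,1)), X_2 = e^(3t)(sin(2t)·(-1,-2) - cos(2t)·(1,1)).
General solution: K_1X_1 + K_2X_2.
Applying x(0)=-3, z(0)=4 gives K_1=-7, K_2=10.

x(t) = -17e^(3t)sin(2t) - 3e^(3t)cos(2t), z(t) = -27e^(3t)sin(2t) + 4e^(3t)cos(2t)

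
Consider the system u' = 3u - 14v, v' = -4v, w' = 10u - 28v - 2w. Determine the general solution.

u(t) = 2C_1e^(-4t) + C_2e^(3t), v(t) = C_1e^(-4t), w(t) = 4C_1e^(-4t) + 2C_2e^(3t) + C_3e^(-2t)

Coefficient matrix A = [[3, -14, 0], [0, -4, 0], [10, -28, -2]].
det(A - λI) = 0 gives eigenvalues λ = -4, 3, -2.
For λ=-4: eigenvector (2,1,4).
For λ=3: eigenvector (1,0,2).
For λ=-2: eigenvector (0,0,1).
General solution: C_1e^(-4t)(2,1,4) + C_2e^(3t)(1,0,2) + C_3e^(-2t)(0,0,1).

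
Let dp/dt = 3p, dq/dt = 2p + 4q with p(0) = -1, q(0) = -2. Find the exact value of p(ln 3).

-27

A = [[3,0],[2,4]]; eigenvalues λ = 3, 4.
Eigenvectors: (1,-2) for λ=3, (0,-1) for λ=4.
From the initial condition, c_1 = -1, c_2 = 4.
p(ln 3) = (-1)(3^3)(1) + (4)(3^4)(0) = -27.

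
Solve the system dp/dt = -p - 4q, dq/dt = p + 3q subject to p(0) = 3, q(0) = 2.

Coefficient matrix A = [[-1, -4], [1, 3]].
Characteristic polynomial det(A - λI) = λ^2 - 2λ + 1 = 0.
Single eigenvalue λ = 1 with algebraic multiplicity 2.
Eigenvector v = (2,-1); generalized eigenvector w with (A-λI)w=v is (3,-2).
General solution: e^(t)[K_1·v + K_2·(t·v + w)].
Applying p(0)=3, q(0)=2 gives K_1=12, K_2=-7.

p(t) = -14te^(t) + 3e^(t), q(t) = 7te^(t) + 2e^(t)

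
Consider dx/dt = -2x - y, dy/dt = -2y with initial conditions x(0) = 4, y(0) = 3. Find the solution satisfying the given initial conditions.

x(t) = -3te^(-2t) + 4e^(-2t), y(t) = 3e^(-2t)

Coefficient matrix A = [[-2, -1], [0, -2]].
Characteristic polynomial det(A - λI) = λ^2 + 4λ + 4 = 0.
Single eigenvalue λ = -2 with algebraic multiplicity 2.
Eigenvector v = (-1,0); generalized eigenvector w with (A-λI)w=v is (2,1).
General solution: e^(-2t)[c_1·v + c_2·(t·v + w)].
Applying x(0)=4, y(0)=3 gives c_1=2, c_2=3.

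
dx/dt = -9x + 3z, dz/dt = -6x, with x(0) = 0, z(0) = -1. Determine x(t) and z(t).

Coefficient matrix A = [[-9, 3], [-6, 0]].
Characteristic polynomial det(A - λI) = λ^2 + 9λ + 18 = 0.
Eigenvalues λ = -6, -3.
For λ=-6: (A-λI) row 1 is [-3, 3], so an eigenvector is (1, 1).
For λ=-3: (A-λI) row 1 is [-6, 3], so an eigenvector is (1, 2).
General solution: c_1e^(-6t)(1,1) + c_2e^(-3t)(1,2).
Applying x(0)=0, z(0)=-1 gives c_1=1, c_2=-1.

x(t) = -e^(-3t) + e^(-6t), z(t) = -2e^(-3t) + e^(-6t)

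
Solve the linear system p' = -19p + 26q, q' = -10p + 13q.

Coefficient matrix A = [[-19, 26], [-10, 13]].
Characteristic polynomial det(A - λI) = λ^2 + 6λ + 13 = 0.
Eigenvalues λ = -3 ± 2i (complex conjugate pair).
For λ=-3+2i: an eigenvector is (3,2) - i(2,1) = (3 - 2i, 2 - i).
A real fundamental pair from Re and Im of e^((-3+2i)t)v: X_1 = e^(-3t)(cos(2t)·(3,2) + sin(2t)·(2,1)), X_2 = e^(-3t)(sin(2t)·(3,2) - cos(2t)·(2,1)).
General solution: c_1X_1 + c_2X_2.

p(t) = 2c_1e^(-3t)sin(2t) + 3c_1e^(-3t)cos(2t) + 3c_2e^(-3t)sin(2t) - 2c_2e^(-3t)cos(2t), q(t) = c_1e^(-3t)sin(2t) + 2c_1e^(-3t)cos(2t) + 2c_2e^(-3t)sin(2t) - c_2e^(-3t)cos(2t)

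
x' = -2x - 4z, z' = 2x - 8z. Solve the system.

Coefficient matrix A = [[-2, -4], [2, -8]].
Characteristic polynomial det(A - λI) = λ^2 + 10λ + 24 = 0.
Eigenvalues λ = -6, -4.
For λ=-6: (A-λI) row 1 is [4, -4], so an eigenvector is (-1, -1).
For λ=-4: (A-λI) row 1 is [2, -4], so an eigenvector is (2, 1).
General solution: K_1e^(-6t)(-1,-1) + K_2e^(-4t)(2,1).

x(t) = -K_1e^(-6t) + 2K_2e^(-4t), z(t) = -K_1e^(-6t) + K_2e^(-4t)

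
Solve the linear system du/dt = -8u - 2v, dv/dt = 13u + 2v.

Coefficient matrix A = [[-8, -2], [13, 2]].
Characteristic polynomial det(A - λI) = λ^2 + 6λ + 10 = 0.
Eigenvalues λ = -3 ± i (complex conjugate pair).
For λ=-3+i: an eigenvector is (1,-2) - i(-1,3) = (1 + i, -2 - 3i).
A real fundamental pair from Re and Im of e^((-3+i)t)v: X_1 = e^(-3t)(cos(t)·(1,-2) + sin(t)·(-1,3)), X_2 = e^(-3t)(sin(t)·(1,-2) - cos(t)·(-1,3)).
General solution: C_1X_1 + C_2X_2.

u(t) = -C_1e^(-3t)sin(t) + C_1e^(-3t)cos(t) + C_2e^(-3t)sin(t) + C_2e^(-3t)cos(t), v(t) = 3C_1e^(-3t)sin(t) - 2C_1e^(-3t)cos(t) - 2C_2e^(-3t)sin(t) - 3C_2e^(-3t)cos(t)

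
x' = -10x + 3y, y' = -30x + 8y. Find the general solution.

x(t) = -C_1e^(-t)sin(3t) + C_2e^(-t)cos(3t), y(t) = -3C_1e^(-t)sin(3t) - C_1e^(-t)cos(3t) - C_2e^(-t)sin(3t) + 3C_2e^(-t)cos(3t)

Coefficient matrix A = [[-10, 3], [-30, 8]].
Characteristic polynomial det(A - λI) = λ^2 + 2λ + 10 = 0.
Eigenvalues λ = -1 ± 3i (complex conjugate pair).
For λ=-1+3i: an eigenvector is (0,-1) - i(-1,-3) = (0 + i, -1 + 3i).
A real fundamental pair from Re and Im of e^((-1+3i)t)v: X_1 = e^(-t)(cos(3t)·(0,-1) + sin(3t)·(-1,-3)), X_2 = e^(-t)(sin(3t)·(0,-1) - cos(3t)·(-1,-3)).
General solution: C_1X_1 + C_2X_2.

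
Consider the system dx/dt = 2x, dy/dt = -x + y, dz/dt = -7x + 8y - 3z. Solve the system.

x(t) = K_3e^(2t), y(t) = K_2e^(t) - K_3e^(2t), z(t) = K_1e^(-3t) + 2K_2e^(t) - 3K_3e^(2t)

Coefficient matrix A = [[2, 0, 0], [-1, 1, 0], [-7, 8, -3]].
det(A - λI) = 0 gives eigenvalues λ = -3, 1, 2.
For λ=-3: eigenvector (0,0,1).
For λ=1: eigenvector (0,1,2).
For λ=2: eigenvector (1,-1,-3).
General solution: K_1e^(-3t)(0,0,1) + K_2e^(t)(0,1,2) + K_3e^(2t)(1,-1,-3).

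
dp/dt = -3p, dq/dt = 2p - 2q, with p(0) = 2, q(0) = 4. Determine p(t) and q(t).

p(t) = 2e^(-3t), q(t) = 8e^(-2t) - 4e^(-3t)

Coefficient matrix A = [[-3, 0], [2, -2]].
Characteristic polynomial det(A - λI) = λ^2 + 5λ + 6 = 0.
Eigenvalues λ = -3, -2.
For λ=-3: (A-λI) row 2 is [2, 1], so an eigenvector is (1, -2).
For λ=-2: (A-λI) row 1 is [-1, 0], so an eigenvector is (0, 1).
General solution: C_1e^(-3t)(1,-2) + C_2e^(-2t)(0,1).
Applying p(0)=2, q(0)=4 gives C_1=2, C_2=8.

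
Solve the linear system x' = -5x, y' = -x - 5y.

Coefficient matrix A = [[-5, 0], [-1, -5]].
Characteristic polynomial det(A - λI) = λ^2 + 10λ + 25 = 0.
Single eigenvalue λ = -5 with algebraic multiplicity 2.
Eigenvector v = (0,1); generalized eigenvector w with (A-λI)w=v is (-1,1).
General solution: e^(-5t)[c_1·v + c_2·(t·v + w)].

x(t) = -c_2e^(-5t), y(t) = c_1e^(-5t) + c_2te^(-5t) + c_2e^(-5t)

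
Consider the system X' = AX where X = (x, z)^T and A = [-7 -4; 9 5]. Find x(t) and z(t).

Coefficient matrix A = [[-7, -4], [9, 5]].
Characteristic polynomial det(A - λI) = λ^2 + 2λ + 1 = 0.
Single eigenvalue λ = -1 with algebraic multiplicity 2.
Eigenvector v = (-2,3); generalized eigenvector w with (A-λI)w=v is (-1,2).
General solution: e^(-t)[K_1·v + K_2·(t·v + w)].

x(t) = -2K_1e^(-t) - 2K_2te^(-t) - K_2e^(-t), z(t) = 3K_1e^(-t) + 3K_2te^(-t) + 2K_2e^(-t)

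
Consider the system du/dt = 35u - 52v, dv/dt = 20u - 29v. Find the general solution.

u(t) = 2K_1e^(3t)sin(4t) - 3K_1e^(3t)cos(4t) - 3K_2e^(3t)sin(4t) - 2K_2e^(3t)cos(4t), v(t) = K_1e^(3t)sin(4t) - 2K_1e^(3t)cos(4t) - 2K_2e^(3t)sin(4t) - K_2e^(3t)cos(4t)

Coefficient matrix A = [[35, -52], [20, -29]].
Characteristic polynomial det(A - λI) = λ^2 - 6λ + 25 = 0.
Eigenvalues λ = 3 ± 4i (complex conjugate pair).
For λ=3+4i: an eigenvector is (-3,-2) - i(2,1) = (-3 - 2i, -2 - i).
A real fundamental pair from Re and Im of e^((3+4i)t)v: X_1 = e^(3t)(cos(4t)·(-3,-2) + sin(4t)·(2,1)), X_2 = e^(3t)(sin(4t)·(-3,-2) - cos(4t)·(2,1)).
General solution: K_1X_1 + K_2X_2.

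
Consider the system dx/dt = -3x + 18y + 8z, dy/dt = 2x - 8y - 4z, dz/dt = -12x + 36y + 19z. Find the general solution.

x(t) = -2C_1e^(4t) - 3C_2e^(t) - 8C_3e^(3t), y(t) = C_1e^(4t) + 2C_2e^(t) + 4C_3e^(3t), z(t) = -4C_1e^(4t) - 6C_2e^(t) - 15C_3e^(3t)

Coefficient matrix A = [[-3, 18, 8], [2, -8, -4], [-12, 36, 19]].
det(A - λI) = 0 gives eigenvalues λ = 4, 1, 3.
For λ=4: eigenvector (-2,1,-4).
For λ=1: eigenvector (-3,2,-6).
For λ=3: eigenvector (-8,4,-15).
General solution: C_1e^(4t)(-2,1,-4) + C_2e^(t)(-3,2,-6) + C_3e^(3t)(-8,4,-15).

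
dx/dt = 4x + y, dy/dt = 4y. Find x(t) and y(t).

Coefficient matrix A = [[4, 1], [0, 4]].
Characteristic polynomial det(A - λI) = λ^2 - 8λ + 16 = 0.
Single eigenvalue λ = 4 with algebraic multiplicity 2.
Eigenvector v = (-1,0); generalized eigenvector w with (A-λI)w=v is (1,-1).
General solution: e^(4t)[K_1·v + K_2·(t·v + w)].

x(t) = -K_1e^(4t) - K_2te^(4t) + K_2e^(4t), y(t) = -K_2e^(4t)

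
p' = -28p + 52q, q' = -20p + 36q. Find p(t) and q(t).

p(t) = -2C_1e^(4t)sin(4t) - 3C_1e^(4t)cos(4t) - 3C_2e^(4t)sin(4t) + 2C_2e^(4t)cos(4t), q(t) = -C_1e^(4t)sin(4t) - 2C_1e^(4t)cos(4t) - 2C_2e^(4t)sin(4t) + C_2e^(4t)cos(4t)

Coefficient matrix A = [[-28, 52], [-20, 36]].
Characteristic polynomial det(A - λI) = λ^2 - 8λ + 32 = 0.
Eigenvalues λ = 4 ± 4i (complex conjugate pair).
For λ=4+4i: an eigenvector is (-3,-2) - i(-2,-1) = (-3 + 2i, -2 + i).
A real fundamental pair from Re and Im of e^((4+4i)t)v: X_1 = e^(4t)(cos(4t)·(-3,-2) + sin(4t)·(-2,-1)), X_2 = e^(4t)(sin(4t)·(-3,-2) - cos(4t)·(-2,-1)).
General solution: C_1X_1 + C_2X_2.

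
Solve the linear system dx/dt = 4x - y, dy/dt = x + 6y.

x(t) = C_1e^(5t) + C_2te^(5t) + 2C_2e^(5t), y(t) = -C_1e^(5t) - C_2te^(5t) - 3C_2e^(5t)

Coefficient matrix A = [[4, -1], [1, 6]].
Characteristic polynomial det(A - λI) = λ^2 - 10λ + 25 = 0.
Single eigenvalue λ = 5 with algebraic multiplicity 2.
Eigenvector v = (1,-1); generalized eigenvector w with (A-λI)w=v is (2,-3).
General solution: e^(5t)[C_1·v + C_2·(t·v + w)].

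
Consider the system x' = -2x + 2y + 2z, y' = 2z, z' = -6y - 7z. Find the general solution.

Coefficient matrix A = [[-2, 2, 2], [0, 0, 2], [0, -6, -7]].
det(A - λI) = 0 gives eigenvalues λ = -2, -4, -3.
For λ=-2: eigenvector (1,0,0).
For λ=-4: eigenvector (1,1,-2).
For λ=-3: eigenvector (2,2,-3).
General solution: C_1e^(-2t)(1,0,0) + C_2e^(-4t)(1,1,-2) + C_3e^(-3t)(2,2,-3).

x(t) = C_1e^(-2t) + C_2e^(-4t) + 2C_3e^(-3t), y(t) = C_2e^(-4t) + 2C_3e^(-3t), z(t) = -2C_2e^(-4t) - 3C_3e^(-3t)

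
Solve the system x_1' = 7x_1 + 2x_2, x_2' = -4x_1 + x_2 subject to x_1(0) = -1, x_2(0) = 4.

x_1(t) = 2e^(5t) - 3e^(3t), x_2(t) = -2e^(5t) + 6e^(3t)

Coefficient matrix A = [[7, 2], [-4, 1]].
Characteristic polynomial det(A - λI) = λ^2 - 8λ + 15 = 0.
Eigenvalues λ = 3, 5.
For λ=3: (A-λI) row 1 is [4, 2], so an eigenvector is (-1, 2).
For λ=5: (A-λI) row 1 is [2, 2], so an eigenvector is (-1, 1).
General solution: K_1e^(3t)(-1,2) + K_2e^(5t)(-1,1).
Applying x_1(0)=-1, x_2(0)=4 gives K_1=3, K_2=-2.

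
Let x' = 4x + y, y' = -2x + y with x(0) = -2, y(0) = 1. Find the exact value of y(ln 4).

160

A = [[4,1],[-2,1]]; eigenvalues λ = 3, 2.
Eigenvectors: (1,-1) for λ=3, (-1,2) for λ=2.
From the initial condition, c_1 = -3, c_2 = -1.
y(ln 4) = (-3)(4^3)(-1) + (-1)(4^2)(2) = 160.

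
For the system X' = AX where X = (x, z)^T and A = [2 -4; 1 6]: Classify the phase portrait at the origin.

unstable improper node

A = [[2,-4],[1,6]]; det(A-λI) = λ^2 - 8λ + 16.
repeated λ = 4 with a single eigenvector.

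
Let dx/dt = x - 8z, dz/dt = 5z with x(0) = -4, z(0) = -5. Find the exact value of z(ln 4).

A = [[1,-8],[0,5]]; eigenvalues λ = 5, 1.
Eigenvectors: (2,-1) for λ=5, (1,0) for λ=1.
From the initial condition, c_1 = 5, c_2 = -14.
z(ln 4) = (5)(4^5)(-1) + (-14)(4^1)(0) = -5120.

-5120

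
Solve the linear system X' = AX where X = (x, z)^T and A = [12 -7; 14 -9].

x(t) = c_1e^(-2t) + c_2e^(5t), z(t) = 2c_1e^(-2t) + c_2e^(5t)

Coefficient matrix A = [[12, -7], [14, -9]].
Characteristic polynomial det(A - λI) = λ^2 - 3λ - 10 = 0.
Eigenvalues λ = -2, 5.
For λ=-2: (A-λI) row 1 is [14, -7], so an eigenvector is (1, 2).
For λ=5: (A-λI) row 1 is [7, -7], so an eigenvector is (1, 1).
General solution: c_1e^(-2t)(1,2) + c_2e^(5t)(1,1).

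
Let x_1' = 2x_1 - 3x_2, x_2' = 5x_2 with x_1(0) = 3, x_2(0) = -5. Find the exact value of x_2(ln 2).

A = [[2,-3],[0,5]]; eigenvalues λ = 2, 5.
Eigenvectors: (-1,0) for λ=2, (-1,1) for λ=5.
From the initial condition, c_1 = 2, c_2 = -5.
x_2(ln 2) = (2)(2^2)(0) + (-5)(2^5)(1) = -160.

-160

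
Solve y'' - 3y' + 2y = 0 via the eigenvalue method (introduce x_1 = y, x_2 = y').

Let x_1 = y, x_2 = y'. Then x_1' = x_2 and x_2' = -2x_1 + 3x_2.
A = [[0,1],[-2,3]]; det(A-λI) = λ^2 - 3λ + 2.
Eigenvalues λ = 1, 2 with eigenvectors (1,1), (1,2).

y(t) = C_1e^(t) + C_2e^(2t)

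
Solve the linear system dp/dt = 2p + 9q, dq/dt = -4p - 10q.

p(t) = -3K_1e^(-4t) - 3K_2te^(-4t) - 2K_2e^(-4t), q(t) = 2K_1e^(-4t) + 2K_2te^(-4t) + K_2e^(-4t)

Coefficient matrix A = [[2, 9], [-4, -10]].
Characteristic polynomial det(A - λI) = λ^2 + 8λ + 16 = 0.
Single eigenvalue λ = -4 with algebraic multiplicity 2.
Eigenvector v = (-3,2); generalized eigenvector w with (A-λI)w=v is (-2,1).
General solution: e^(-4t)[K_1·v + K_2·(t·v + w)].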